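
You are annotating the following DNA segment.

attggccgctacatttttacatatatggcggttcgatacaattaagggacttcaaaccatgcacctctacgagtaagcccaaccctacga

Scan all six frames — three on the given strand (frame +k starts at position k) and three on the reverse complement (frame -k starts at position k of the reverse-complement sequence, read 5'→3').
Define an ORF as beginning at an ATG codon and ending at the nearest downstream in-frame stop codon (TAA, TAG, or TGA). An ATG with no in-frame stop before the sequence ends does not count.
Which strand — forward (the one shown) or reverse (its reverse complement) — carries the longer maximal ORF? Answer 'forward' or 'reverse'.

Reverse complement (5'→3'): TCGTAGGGTTGGGCTTACTCGTAGAGGTGCATGGTTTGAAGTCCCTTAATTGTATCGAACCGCCATATATGTAAAAATGTAGCGGCCAAT
Frame +1: ATT GGC CGC TAC ATT TTT ACA TAT ATG GCG GTT CGA TAC AAT TAA GGG ACT TCA AAC CAT GCA CCT CTA CGA GTA AGC CCA ACC CTA CGA — ATG at 25, stop TAA at 43 → 21 nt.
Frame +2: TTG GCC GCT ACA TTT TTA CAT ATA TGG CGG TTC GAT ACA ATT AAG GGA CTT CAA ACC ATG CAC CTC TAC GAG TAA GCC CAA CCC TAC — ATG at 59, stop TAA at 74 → 18 nt.
Frame +3: TGG CCG CTA CAT TTT TAC ATA TAT GGC GGT TCG ATA CAA TTA AGG GAC TTC AAA CCA TGC ACC TCT ACG AGT AAG CCC AAC CCT ACG — no ATG→stop ORF.
Frame -1: TCG TAG GGT TGG GCT TAC TCG TAG AGG TGC ATG GTT TGA AGT CCC TTA ATT GTA TCG AAC CGC CAT ATA TGT AAA AAT GTA GCG GCC AAT — ATG at 31, stop TGA at 37 → 9 nt.
Frame -2: CGT AGG GTT GGG CTT ACT CGT AGA GGT GCA TGG TTT GAA GTC CCT TAA TTG TAT CGA ACC GCC ATA TAT GTA AAA ATG TAG CGG CCA — ATG at 77, stop TAG at 80 → 6 nt.
Frame -3: GTA GGG TTG GGC TTA CTC GTA GAG GTG CAT GGT TTG AAG TCC CTT AAT TGT ATC GAA CCG CCA TAT ATG TAA AAA TGT AGC GGC CAA — ATG at 69, stop TAA at 72 → 6 nt.
Forward-strand max 21 nt; reverse-strand max 9 nt. The forward strand has the longer ORF.

forward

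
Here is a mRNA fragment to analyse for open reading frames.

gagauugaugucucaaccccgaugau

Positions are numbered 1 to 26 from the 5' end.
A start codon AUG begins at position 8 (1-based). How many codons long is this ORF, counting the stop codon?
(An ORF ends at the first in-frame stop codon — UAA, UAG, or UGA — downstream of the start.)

Codons from position 8: AUG (8–10), UCU (11–13), CAA (14–16), CCC (17–19), CGA (20–22), UGA (23–25).
UGA is the first in-frame stop; that's 6 codons including the stop.

6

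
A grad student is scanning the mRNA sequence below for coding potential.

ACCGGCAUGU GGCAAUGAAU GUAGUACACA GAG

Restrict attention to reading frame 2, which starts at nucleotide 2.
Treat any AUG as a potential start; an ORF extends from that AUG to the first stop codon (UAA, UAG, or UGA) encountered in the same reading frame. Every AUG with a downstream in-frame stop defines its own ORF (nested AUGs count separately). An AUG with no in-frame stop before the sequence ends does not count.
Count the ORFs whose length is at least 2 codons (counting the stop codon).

Frame 2: CCG GCA UGU GGC AAU GAA UGU AGU ACA CAG — no AUG→stop ORF.
No ORF reaches 2 codons. Count = 0.

0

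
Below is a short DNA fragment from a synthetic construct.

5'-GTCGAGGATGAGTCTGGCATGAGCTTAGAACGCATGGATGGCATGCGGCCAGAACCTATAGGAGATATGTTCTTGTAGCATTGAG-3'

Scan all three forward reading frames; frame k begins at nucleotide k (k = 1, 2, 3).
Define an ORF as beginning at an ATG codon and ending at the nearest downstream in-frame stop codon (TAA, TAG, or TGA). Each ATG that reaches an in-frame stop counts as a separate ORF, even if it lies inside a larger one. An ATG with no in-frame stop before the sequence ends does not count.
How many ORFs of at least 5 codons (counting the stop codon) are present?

5

Frame 1: GTC GAG GAT GAG TCT GGC ATG AGC TTA GAA CGC ATG GAT GGC ATG CGG CCA GAA CCT ATA GGA GAT ATG TTC TTG TAG CAT TGA — ATG at 19, stop TAG at 76 → 60 nt; ATG at 34, stop TAG at 76 → 45 nt; ATG at 43, stop TAG at 76 → 36 nt; ATG at 67, stop TAG at 76 → 12 nt.
Frame 2: TCG AGG ATG AGT CTG GCA TGA GCT TAG AAC GCA TGG ATG GCA TGC GGC CAG AAC CTA TAG GAG ATA TGT TCT TGT AGC ATT GAG — ATG at 8, stop TGA at 20 → 15 nt; ATG at 38, stop TAG at 59 → 24 nt.
Frame 3: CGA GGA TGA GTC TGG CAT GAG CTT AGA ACG CAT GGA TGG CAT GCG GCC AGA ACC TAT AGG AGA TAT GTT CTT GTA GCA TTG — no ATG→stop ORF.
ORFs ≥ 5 codons: frame 1 19–78 (20 codons), frame 1 34–78 (15 codons), frame 1 43–78 (12 codons), frame 2 8–22 (5 codons), frame 2 38–61 (8 codons). Count = 5.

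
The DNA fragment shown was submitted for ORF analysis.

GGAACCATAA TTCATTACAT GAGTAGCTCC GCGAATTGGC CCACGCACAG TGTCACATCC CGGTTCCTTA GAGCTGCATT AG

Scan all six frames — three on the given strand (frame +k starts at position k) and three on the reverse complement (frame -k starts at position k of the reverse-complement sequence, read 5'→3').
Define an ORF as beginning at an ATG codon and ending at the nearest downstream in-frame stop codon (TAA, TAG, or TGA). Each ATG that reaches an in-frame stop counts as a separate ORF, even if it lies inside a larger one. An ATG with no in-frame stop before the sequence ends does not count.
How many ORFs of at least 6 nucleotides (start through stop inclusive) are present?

Reverse complement (5'→3'): CTAATGCAGCTCTAAGGAACCGGGATGTGACACTGTGCGTGGGCCAATTCGCGGAGCTACTCATGTAATGAATTATGGTTCC
Frame +1: GGA ACC ATA ATT CAT TAC ATG AGT AGC TCC GCG AAT TGG CCC ACG CAC AGT GTC ACA TCC CGG TTC CTT AGA GCT GCA TTA — no ATG→stop ORF.
Frame +2: GAA CCA TAA TTC ATT ACA TGA GTA GCT CCG CGA ATT GGC CCA CGC ACA GTG TCA CAT CCC GGT TCC TTA GAG CTG CAT TAG — no ATG→stop ORF.
Frame +3: AAC CAT AAT TCA TTA CAT GAG TAG CTC CGC GAA TTG GCC CAC GCA CAG TGT CAC ATC CCG GTT CCT TAG AGC TGC ATT — no ATG→stop ORF.
Frame -1: CTA ATG CAG CTC TAA GGA ACC GGG ATG TGA CAC TGT GCG TGG GCC AAT TCG CGG AGC TAC TCA TGT AAT GAA TTA TGG TTC — ATG at 4, stop TAA at 13 → 12 nt; ATG at 25, stop TGA at 28 → 6 nt.
Frame -2: TAA TGC AGC TCT AAG GAA CCG GGA TGT GAC ACT GTG CGT GGG CCA ATT CGC GGA GCT ACT CAT GTA ATG AAT TAT GGT TCC — no ATG→stop ORF.
Frame -3: AAT GCA GCT CTA AGG AAC CGG GAT GTG ACA CTG TGC GTG GGC CAA TTC GCG GAG CTA CTC ATG TAA TGA ATT ATG GTT — ATG at 63, stop TAA at 66 → 6 nt.
ORFs ≥ 6 nucleotides: frame -1 4–15 (12 nucleotides), frame -1 25–30 (6 nucleotides), frame -3 63–68 (6 nucleotides). Count = 3.

3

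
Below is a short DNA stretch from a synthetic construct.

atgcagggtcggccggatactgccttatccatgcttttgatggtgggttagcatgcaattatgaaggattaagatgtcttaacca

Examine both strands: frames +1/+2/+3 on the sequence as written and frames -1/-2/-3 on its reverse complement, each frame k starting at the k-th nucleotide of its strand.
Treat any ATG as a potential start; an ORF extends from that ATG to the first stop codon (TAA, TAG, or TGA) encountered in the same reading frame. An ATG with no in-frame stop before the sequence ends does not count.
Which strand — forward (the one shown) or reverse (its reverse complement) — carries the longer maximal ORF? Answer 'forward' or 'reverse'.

forward

Reverse complement (5'→3'): TGGTTAAGACATCTTAATCCTTCATAATTGCATGCTAACCCACCATCAAAAGCATGGATAAGGCAGTATCCGGCCGACCCTGCAT
Frame +1: ATG CAG GGT CGG CCG GAT ACT GCC TTA TCC ATG CTT TTG ATG GTG GGT TAG CAT GCA ATT ATG AAG GAT TAA GAT GTC TTA ACC — ATG at 1, stop TAG at 49 → 51 nt; ATG at 31, stop TAG at 49 → 21 nt; ATG at 40, stop TAG at 49 → 12 nt; ATG at 61, stop TAA at 70 → 12 nt.
Frame +2: TGC AGG GTC GGC CGG ATA CTG CCT TAT CCA TGC TTT TGA TGG TGG GTT AGC ATG CAA TTA TGA AGG ATT AAG ATG TCT TAA CCA — ATG at 53, stop TGA at 62 → 12 nt; ATG at 74, stop TAA at 80 → 9 nt.
Frame +3: GCA GGG TCG GCC GGA TAC TGC CTT ATC CAT GCT TTT GAT GGT GGG TTA GCA TGC AAT TAT GAA GGA TTA AGA TGT CTT AAC — no ATG→stop ORF.
Frame -1: TGG TTA AGA CAT CTT AAT CCT TCA TAA TTG CAT GCT AAC CCA CCA TCA AAA GCA TGG ATA AGG CAG TAT CCG GCC GAC CCT GCA — no ATG→stop ORF.
Frame -2: GGT TAA GAC ATC TTA ATC CTT CAT AAT TGC ATG CTA ACC CAC CAT CAA AAG CAT GGA TAA GGC AGT ATC CGG CCG ACC CTG CAT — ATG at 32, stop TAA at 59 → 30 nt.
Frame -3: GTT AAG ACA TCT TAA TCC TTC ATA ATT GCA TGC TAA CCC ACC ATC AAA AGC ATG GAT AAG GCA GTA TCC GGC CGA CCC TGC — no ATG→stop ORF.
Forward-strand max 51 nt; reverse-strand max 30 nt. The forward strand has the longer ORF.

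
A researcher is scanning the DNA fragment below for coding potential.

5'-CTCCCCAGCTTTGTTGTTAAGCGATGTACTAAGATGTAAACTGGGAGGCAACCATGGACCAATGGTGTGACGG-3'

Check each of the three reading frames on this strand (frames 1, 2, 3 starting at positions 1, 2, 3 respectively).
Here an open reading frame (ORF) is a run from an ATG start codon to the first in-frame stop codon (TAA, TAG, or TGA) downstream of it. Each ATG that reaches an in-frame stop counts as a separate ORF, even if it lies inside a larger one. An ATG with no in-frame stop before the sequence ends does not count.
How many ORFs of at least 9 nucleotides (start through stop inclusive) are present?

2

Frame 1: CTC CCC AGC TTT GTT GTT AAG CGA TGT ACT AAG ATG TAA ACT GGG AGG CAA CCA TGG ACC AAT GGT GTG ACG — ATG at 34, stop TAA at 37 → 6 nt.
Frame 2: TCC CCA GCT TTG TTG TTA AGC GAT GTA CTA AGA TGT AAA CTG GGA GGC AAC CAT GGA CCA ATG GTG TGA CGG — ATG at 62, stop TGA at 68 → 9 nt.
Frame 3: CCC CAG CTT TGT TGT TAA GCG ATG TAC TAA GAT GTA AAC TGG GAG GCA ACC ATG GAC CAA TGG TGT GAC — ATG at 24, stop TAA at 30 → 9 nt.
ORFs ≥ 9 nucleotides: frame 2 62–70 (9 nucleotides), frame 3 24–32 (9 nucleotides). Count = 2.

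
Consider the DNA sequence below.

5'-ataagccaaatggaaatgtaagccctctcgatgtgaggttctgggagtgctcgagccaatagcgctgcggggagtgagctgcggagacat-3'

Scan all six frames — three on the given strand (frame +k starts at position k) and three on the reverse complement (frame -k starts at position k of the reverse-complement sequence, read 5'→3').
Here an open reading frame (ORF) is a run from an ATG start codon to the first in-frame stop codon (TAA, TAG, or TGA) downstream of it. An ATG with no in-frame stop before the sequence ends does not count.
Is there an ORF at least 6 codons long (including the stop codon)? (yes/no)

Reverse complement (5'→3'): ATGTCTCCGCAGCTCACTCCCCGCAGCGCTATTGGCTCGAGCACTCCCAGAACCTCACATCGAGAGGGCTTACATTTCCATTTGGCTTAT
Frame +1: ATA AGC CAA ATG GAA ATG TAA GCC CTC TCG ATG TGA GGT TCT GGG AGT GCT CGA GCC AAT AGC GCT GCG GGG AGT GAG CTG CGG AGA CAT — ATG at 10, stop TAA at 19 → 12 nt; ATG at 16, stop TAA at 19 → 6 nt; ATG at 31, stop TGA at 34 → 6 nt.
Frame +2: TAA GCC AAA TGG AAA TGT AAG CCC TCT CGA TGT GAG GTT CTG GGA GTG CTC GAG CCA ATA GCG CTG CGG GGA GTG AGC TGC GGA GAC — no ATG→stop ORF.
Frame +3: AAG CCA AAT GGA AAT GTA AGC CCT CTC GAT GTG AGG TTC TGG GAG TGC TCG AGC CAA TAG CGC TGC GGG GAG TGA GCT GCG GAG ACA — no ATG→stop ORF.
Frame -1: ATG TCT CCG CAG CTC ACT CCC CGC AGC GCT ATT GGC TCG AGC ACT CCC AGA ACC TCA CAT CGA GAG GGC TTA CAT TTC CAT TTG GCT TAT — no ATG→stop ORF.
Frame -2: TGT CTC CGC AGC TCA CTC CCC GCA GCG CTA TTG GCT CGA GCA CTC CCA GAA CCT CAC ATC GAG AGG GCT TAC ATT TCC ATT TGG CTT — no ATG→stop ORF.
Frame -3: GTC TCC GCA GCT CAC TCC CCG CAG CGC TAT TGG CTC GAG CAC TCC CAG AAC CTC ACA TCG AGA GGG CTT ACA TTT CCA TTT GGC TTA — no ATG→stop ORF.
Largest ORF found is 4 codons < 6, so no.

no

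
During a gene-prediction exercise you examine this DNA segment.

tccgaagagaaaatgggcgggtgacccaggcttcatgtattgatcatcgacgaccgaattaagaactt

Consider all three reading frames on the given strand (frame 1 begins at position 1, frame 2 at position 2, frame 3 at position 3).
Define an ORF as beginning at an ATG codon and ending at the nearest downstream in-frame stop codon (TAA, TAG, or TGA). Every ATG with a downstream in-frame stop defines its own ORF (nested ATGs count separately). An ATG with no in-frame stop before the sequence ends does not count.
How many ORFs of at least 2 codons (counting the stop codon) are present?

Frame 1: TCC GAA GAG AAA ATG GGC GGG TGA CCC AGG CTT CAT GTA TTG ATC ATC GAC GAC CGA ATT AAG AAC — ATG at 13, stop TGA at 22 → 12 nt.
Frame 2: CCG AAG AGA AAA TGG GCG GGT GAC CCA GGC TTC ATG TAT TGA TCA TCG ACG ACC GAA TTA AGA ACT — ATG at 35, stop TGA at 41 → 9 nt.
Frame 3: CGA AGA GAA AAT GGG CGG GTG ACC CAG GCT TCA TGT ATT GAT CAT CGA CGA CCG AAT TAA GAA CTT — no ATG→stop ORF.
ORFs ≥ 2 codons: frame 1 13–24 (4 codons), frame 2 35–43 (3 codons). Count = 2.

2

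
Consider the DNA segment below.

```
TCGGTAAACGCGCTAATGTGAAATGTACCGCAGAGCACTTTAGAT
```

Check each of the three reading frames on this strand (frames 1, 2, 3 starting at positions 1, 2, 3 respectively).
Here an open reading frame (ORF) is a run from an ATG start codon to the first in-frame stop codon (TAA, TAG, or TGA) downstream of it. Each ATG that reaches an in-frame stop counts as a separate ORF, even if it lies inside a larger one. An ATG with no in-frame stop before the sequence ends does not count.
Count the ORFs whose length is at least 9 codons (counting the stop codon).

0

Frame 1: TCG GTA AAC GCG CTA ATG TGA AAT GTA CCG CAG AGC ACT TTA GAT — ATG at 16, stop TGA at 19 → 6 nt.
Frame 2: CGG TAA ACG CGC TAA TGT GAA ATG TAC CGC AGA GCA CTT TAG — ATG at 23, stop TAG at 41 → 21 nt.
Frame 3: GGT AAA CGC GCT AAT GTG AAA TGT ACC GCA GAG CAC TTT AGA — no ATG→stop ORF.
No ORF reaches 9 codons. Count = 0.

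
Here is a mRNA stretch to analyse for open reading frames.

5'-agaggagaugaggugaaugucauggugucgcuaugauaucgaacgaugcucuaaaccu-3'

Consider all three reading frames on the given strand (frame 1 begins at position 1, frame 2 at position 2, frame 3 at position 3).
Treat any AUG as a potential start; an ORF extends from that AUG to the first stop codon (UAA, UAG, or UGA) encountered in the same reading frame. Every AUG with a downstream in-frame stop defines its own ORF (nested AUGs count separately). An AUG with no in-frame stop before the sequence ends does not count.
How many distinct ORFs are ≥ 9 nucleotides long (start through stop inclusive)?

Frame 1: AGA GGA GAU GAG GUG AAU GUC AUG GUG UCG CUA UGA UAU CGA ACG AUG CUC UAA ACC — AUG at 22, stop UGA at 34 → 15 nt; AUG at 46, stop UAA at 52 → 9 nt.
Frame 2: GAG GAG AUG AGG UGA AUG UCA UGG UGU CGC UAU GAU AUC GAA CGA UGC UCU AAA CCU — AUG at 8, stop UGA at 14 → 9 nt.
Frame 3: AGG AGA UGA GGU GAA UGU CAU GGU GUC GCU AUG AUA UCG AAC GAU GCU CUA AAC — no AUG→stop ORF.
ORFs ≥ 9 nucleotides: frame 1 22–36 (15 nucleotides), frame 1 46–54 (9 nucleotides), frame 2 8–16 (9 nucleotides). Count = 3.

3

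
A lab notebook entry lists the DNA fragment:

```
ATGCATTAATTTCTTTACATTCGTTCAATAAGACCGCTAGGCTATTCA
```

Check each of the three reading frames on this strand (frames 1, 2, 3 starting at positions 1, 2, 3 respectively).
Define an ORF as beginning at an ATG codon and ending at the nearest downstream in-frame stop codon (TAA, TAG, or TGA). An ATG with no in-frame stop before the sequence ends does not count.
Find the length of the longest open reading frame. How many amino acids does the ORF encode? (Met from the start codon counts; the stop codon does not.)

2

Frame 1: ATG CAT TAA TTT CTT TAC ATT CGT TCA ATA AGA CCG CTA GGC TAT TCA — ATG at 1, stop TAA at 7 → 9 nt.
Frame 2: TGC ATT AAT TTC TTT ACA TTC GTT CAA TAA GAC CGC TAG GCT ATT — no ATG→stop ORF.
Frame 3: GCA TTA ATT TCT TTA CAT TCG TTC AAT AAG ACC GCT AGG CTA TTC — no ATG→stop ORF.
Longest: frame 1, positions 1–9, 9 nt = 3 codons = 2 aa. → 2 amino acids.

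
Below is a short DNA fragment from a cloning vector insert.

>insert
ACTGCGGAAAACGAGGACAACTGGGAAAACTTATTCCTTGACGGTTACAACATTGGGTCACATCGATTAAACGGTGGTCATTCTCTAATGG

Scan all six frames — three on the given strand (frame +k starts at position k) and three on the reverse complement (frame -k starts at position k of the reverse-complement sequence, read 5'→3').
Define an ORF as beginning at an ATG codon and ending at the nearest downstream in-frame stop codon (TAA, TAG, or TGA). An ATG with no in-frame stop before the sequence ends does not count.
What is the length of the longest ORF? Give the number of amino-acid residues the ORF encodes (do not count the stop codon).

4

Reverse complement (5'→3'): CCATTAGAGAATGACCACCGTTTAATCGATGTGACCCAATGTTGTAACCGTCAAGGAATAAGTTTTCCCAGTTGTCCTCGTTTTCCGCAGT
Frame +1: ACT GCG GAA AAC GAG GAC AAC TGG GAA AAC TTA TTC CTT GAC GGT TAC AAC ATT GGG TCA CAT CGA TTA AAC GGT GGT CAT TCT CTA ATG — no ATG→stop ORF.
Frame +2: CTG CGG AAA ACG AGG ACA ACT GGG AAA ACT TAT TCC TTG ACG GTT ACA ACA TTG GGT CAC ATC GAT TAA ACG GTG GTC ATT CTC TAA TGG — no ATG→stop ORF.
Frame +3: TGC GGA AAA CGA GGA CAA CTG GGA AAA CTT ATT CCT TGA CGG TTA CAA CAT TGG GTC ACA TCG ATT AAA CGG TGG TCA TTC TCT AAT — no ATG→stop ORF.
Frame -1: CCA TTA GAG AAT GAC CAC CGT TTA ATC GAT GTG ACC CAA TGT TGT AAC CGT CAA GGA ATA AGT TTT CCC AGT TGT CCT CGT TTT CCG CAG — no ATG→stop ORF.
Frame -2: CAT TAG AGA ATG ACC ACC GTT TAA TCG ATG TGA CCC AAT GTT GTA ACC GTC AAG GAA TAA GTT TTC CCA GTT GTC CTC GTT TTC CGC AGT — ATG at 11, stop TAA at 23 → 15 nt; ATG at 29, stop TGA at 32 → 6 nt.
Frame -3: ATT AGA GAA TGA CCA CCG TTT AAT CGA TGT GAC CCA ATG TTG TAA CCG TCA AGG AAT AAG TTT TCC CAG TTG TCC TCG TTT TCC GCA — ATG at 39, stop TAA at 45 → 9 nt.
Longest: frame -2, positions 11–25, 15 nt = 5 codons = 4 aa. → 4 amino acids.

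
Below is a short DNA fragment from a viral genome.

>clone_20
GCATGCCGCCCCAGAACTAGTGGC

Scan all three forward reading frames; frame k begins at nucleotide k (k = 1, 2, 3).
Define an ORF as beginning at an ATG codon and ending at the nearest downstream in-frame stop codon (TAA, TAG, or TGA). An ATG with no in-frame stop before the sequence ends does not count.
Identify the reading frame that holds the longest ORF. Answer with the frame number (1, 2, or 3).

3

Frame 1: GCA TGC CGC CCC AGA ACT AGT GGC — no ATG→stop ORF.
Frame 2: CAT GCC GCC CCA GAA CTA GTG — no ATG→stop ORF.
Frame 3: ATG CCG CCC CAG AAC TAG TGG — ATG at 3, stop TAG at 18 → 18 nt.
Longest ORF is 18 nt in frame 3 (positions 3–20).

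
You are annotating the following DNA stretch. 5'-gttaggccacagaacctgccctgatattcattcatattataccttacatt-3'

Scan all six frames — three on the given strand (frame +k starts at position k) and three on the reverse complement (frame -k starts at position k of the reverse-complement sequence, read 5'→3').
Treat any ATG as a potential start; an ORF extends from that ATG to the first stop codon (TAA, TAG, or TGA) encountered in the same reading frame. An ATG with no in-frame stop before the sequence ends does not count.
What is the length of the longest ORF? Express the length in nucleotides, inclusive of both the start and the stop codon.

Reverse complement (5'→3'): AATGTAAGGTATAATATGAATGAATATCAGGGCAGGTTCTGTGGCCTAAC
Frame +1: GTT AGG CCA CAG AAC CTG CCC TGA TAT TCA TTC ATA TTA TAC CTT ACA — no ATG→stop ORF.
Frame +2: TTA GGC CAC AGA ACC TGC CCT GAT ATT CAT TCA TAT TAT ACC TTA CAT — no ATG→stop ORF.
Frame +3: TAG GCC ACA GAA CCT GCC CTG ATA TTC ATT CAT ATT ATA CCT TAC ATT — no ATG→stop ORF.
Frame -1: AAT GTA AGG TAT AAT ATG AAT GAA TAT CAG GGC AGG TTC TGT GGC CTA — no ATG→stop ORF.
Frame -2: ATG TAA GGT ATA ATA TGA ATG AAT ATC AGG GCA GGT TCT GTG GCC TAA — ATG at 2, stop TAA at 5 → 6 nt; ATG at 20, stop TAA at 47 → 30 nt.
Frame -3: TGT AAG GTA TAA TAT GAA TGA ATA TCA GGG CAG GTT CTG TGG CCT AAC — no ATG→stop ORF.
Longest: frame -2, positions 20–49, 30 nt = 10 codons = 9 aa. → 30 nucleotides.

30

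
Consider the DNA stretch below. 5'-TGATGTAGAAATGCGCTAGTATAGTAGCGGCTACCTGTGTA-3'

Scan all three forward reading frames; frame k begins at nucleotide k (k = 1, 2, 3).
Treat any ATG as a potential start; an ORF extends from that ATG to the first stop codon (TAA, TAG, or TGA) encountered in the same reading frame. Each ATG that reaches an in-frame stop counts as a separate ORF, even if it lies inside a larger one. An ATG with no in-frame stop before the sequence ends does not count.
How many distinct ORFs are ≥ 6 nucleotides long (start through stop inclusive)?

Frame 1: TGA TGT AGA AAT GCG CTA GTA TAG TAG CGG CTA CCT GTG — no ATG→stop ORF.
Frame 2: GAT GTA GAA ATG CGC TAG TAT AGT AGC GGC TAC CTG TGT — ATG at 11, stop TAG at 17 → 9 nt.
Frame 3: ATG TAG AAA TGC GCT AGT ATA GTA GCG GCT ACC TGT GTA — ATG at 3, stop TAG at 6 → 6 nt.
ORFs ≥ 6 nucleotides: frame 2 11–19 (9 nucleotides), frame 3 3–8 (6 nucleotides). Count = 2.

2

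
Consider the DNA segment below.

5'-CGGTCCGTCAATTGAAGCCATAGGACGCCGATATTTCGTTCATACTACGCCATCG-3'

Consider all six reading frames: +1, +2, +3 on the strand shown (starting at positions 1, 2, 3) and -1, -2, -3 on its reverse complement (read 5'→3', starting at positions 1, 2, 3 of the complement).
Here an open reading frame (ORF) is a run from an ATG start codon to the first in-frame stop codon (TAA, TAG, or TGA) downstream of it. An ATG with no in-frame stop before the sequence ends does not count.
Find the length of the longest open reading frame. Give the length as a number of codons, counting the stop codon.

12

Reverse complement (5'→3'): CGATGGCGTAGTATGAACGAAATATCGGCGTCCTATGGCTTCAATTGACGGACCG
Frame +1: CGG TCC GTC AAT TGA AGC CAT AGG ACG CCG ATA TTT CGT TCA TAC TAC GCC ATC — no ATG→stop ORF.
Frame +2: GGT CCG TCA ATT GAA GCC ATA GGA CGC CGA TAT TTC GTT CAT ACT ACG CCA TCG — no ATG→stop ORF.
Frame +3: GTC CGT CAA TTG AAG CCA TAG GAC GCC GAT ATT TCG TTC ATA CTA CGC CAT — no ATG→stop ORF.
Frame -1: CGA TGG CGT AGT ATG AAC GAA ATA TCG GCG TCC TAT GGC TTC AAT TGA CGG ACC — ATG at 13, stop TGA at 46 → 36 nt.
Frame -2: GAT GGC GTA GTA TGA ACG AAA TAT CGG CGT CCT ATG GCT TCA ATT GAC GGA CCG — no ATG→stop ORF.
Frame -3: ATG GCG TAG TAT GAA CGA AAT ATC GGC GTC CTA TGG CTT CAA TTG ACG GAC — ATG at 3, stop TAG at 9 → 9 nt.
Longest: frame -1, positions 13–48, 36 nt = 12 codons = 11 aa. → 12 codons.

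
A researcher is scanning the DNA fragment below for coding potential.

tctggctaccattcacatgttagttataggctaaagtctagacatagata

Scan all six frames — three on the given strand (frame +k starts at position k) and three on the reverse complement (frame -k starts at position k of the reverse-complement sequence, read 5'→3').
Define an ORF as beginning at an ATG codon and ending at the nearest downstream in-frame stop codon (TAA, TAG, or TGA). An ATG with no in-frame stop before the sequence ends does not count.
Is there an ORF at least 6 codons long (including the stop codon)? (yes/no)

yes

Reverse complement (5'→3'): TATCTATGTCTAGACTTTAGCCTATAACTAACATGTGAATGGTAGCCAGA
Frame +1: TCT GGC TAC CAT TCA CAT GTT AGT TAT AGG CTA AAG TCT AGA CAT AGA — no ATG→stop ORF.
Frame +2: CTG GCT ACC ATT CAC ATG TTA GTT ATA GGC TAA AGT CTA GAC ATA GAT — ATG at 17, stop TAA at 32 → 18 nt.
Frame +3: TGG CTA CCA TTC ACA TGT TAG TTA TAG GCT AAA GTC TAG ACA TAG ATA — no ATG→stop ORF.
Frame -1: TAT CTA TGT CTA GAC TTT AGC CTA TAA CTA ACA TGT GAA TGG TAG CCA — no ATG→stop ORF.
Frame -2: ATC TAT GTC TAG ACT TTA GCC TAT AAC TAA CAT GTG AAT GGT AGC CAG — no ATG→stop ORF.
Frame -3: TCT ATG TCT AGA CTT TAG CCT ATA ACT AAC ATG TGA ATG GTA GCC AGA — ATG at 6, stop TAG at 18 → 15 nt; ATG at 33, stop TGA at 36 → 6 nt.
Frame +2 has an ORF of 6 codons (positions 17–34) ≥ 6, so yes.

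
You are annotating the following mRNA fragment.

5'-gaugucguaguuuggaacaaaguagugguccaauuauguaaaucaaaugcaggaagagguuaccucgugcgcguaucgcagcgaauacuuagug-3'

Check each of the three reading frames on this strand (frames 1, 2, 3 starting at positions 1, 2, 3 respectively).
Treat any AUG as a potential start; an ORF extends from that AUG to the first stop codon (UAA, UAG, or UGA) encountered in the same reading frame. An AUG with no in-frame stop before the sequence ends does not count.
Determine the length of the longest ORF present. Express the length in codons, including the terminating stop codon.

Frame 1: GAU GUC GUA GUU UGG AAC AAA GUA GUG GUC CAA UUA UGU AAA UCA AAU GCA GGA AGA GGU UAC CUC GUG CGC GUA UCG CAG CGA AUA CUU AGU — no AUG→stop ORF.
Frame 2: AUG UCG UAG UUU GGA ACA AAG UAG UGG UCC AAU UAU GUA AAU CAA AUG CAG GAA GAG GUU ACC UCG UGC GCG UAU CGC AGC GAA UAC UUA GUG — AUG at 2, stop UAG at 8 → 9 nt.
Frame 3: UGU CGU AGU UUG GAA CAA AGU AGU GGU CCA AUU AUG UAA AUC AAA UGC AGG AAG AGG UUA CCU CGU GCG CGU AUC GCA GCG AAU ACU UAG — AUG at 36, stop UAA at 39 → 6 nt.
Longest: frame 2, positions 2–10, 9 nt = 3 codons = 2 aa. → 3 codons.

3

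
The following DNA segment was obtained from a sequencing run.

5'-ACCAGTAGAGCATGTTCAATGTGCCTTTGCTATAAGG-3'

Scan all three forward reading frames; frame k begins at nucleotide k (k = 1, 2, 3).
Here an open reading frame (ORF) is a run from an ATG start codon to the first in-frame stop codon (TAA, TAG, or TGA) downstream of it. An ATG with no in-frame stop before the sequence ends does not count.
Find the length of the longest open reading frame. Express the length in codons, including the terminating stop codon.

Frame 1: ACC AGT AGA GCA TGT TCA ATG TGC CTT TGC TAT AAG — no ATG→stop ORF.
Frame 2: CCA GTA GAG CAT GTT CAA TGT GCC TTT GCT ATA AGG — no ATG→stop ORF.
Frame 3: CAG TAG AGC ATG TTC AAT GTG CCT TTG CTA TAA — ATG at 12, stop TAA at 33 → 24 nt.
Longest: frame 3, positions 12–35, 24 nt = 8 codons = 7 aa. → 8 codons.

8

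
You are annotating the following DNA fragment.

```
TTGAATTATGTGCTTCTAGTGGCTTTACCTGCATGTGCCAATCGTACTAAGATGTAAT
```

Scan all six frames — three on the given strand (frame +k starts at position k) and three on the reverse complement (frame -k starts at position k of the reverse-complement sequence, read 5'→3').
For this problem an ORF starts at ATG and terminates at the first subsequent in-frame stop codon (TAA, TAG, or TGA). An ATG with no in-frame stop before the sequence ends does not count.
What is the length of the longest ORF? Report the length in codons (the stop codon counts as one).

6

Reverse complement (5'→3'): ATTACATCTTAGTACGATTGGCACATGCAGGTAAAGCCACTAGAAGCACATAATTCAA
Frame +1: TTG AAT TAT GTG CTT CTA GTG GCT TTA CCT GCA TGT GCC AAT CGT ACT AAG ATG TAA — ATG at 52, stop TAA at 55 → 6 nt.
Frame +2: TGA ATT ATG TGC TTC TAG TGG CTT TAC CTG CAT GTG CCA ATC GTA CTA AGA TGT AAT — ATG at 8, stop TAG at 17 → 12 nt.
Frame +3: GAA TTA TGT GCT TCT AGT GGC TTT ACC TGC ATG TGC CAA TCG TAC TAA GAT GTA — ATG at 33, stop TAA at 48 → 18 nt.
Frame -1: ATT ACA TCT TAG TAC GAT TGG CAC ATG CAG GTA AAG CCA CTA GAA GCA CAT AAT TCA — no ATG→stop ORF.
Frame -2: TTA CAT CTT AGT ACG ATT GGC ACA TGC AGG TAA AGC CAC TAG AAG CAC ATA ATT CAA — no ATG→stop ORF.
Frame -3: TAC ATC TTA GTA CGA TTG GCA CAT GCA GGT AAA GCC ACT AGA AGC ACA TAA TTC — no ATG→stop ORF.
Longest: frame +3, positions 33–50, 18 nt = 6 codons = 5 aa. → 6 codons.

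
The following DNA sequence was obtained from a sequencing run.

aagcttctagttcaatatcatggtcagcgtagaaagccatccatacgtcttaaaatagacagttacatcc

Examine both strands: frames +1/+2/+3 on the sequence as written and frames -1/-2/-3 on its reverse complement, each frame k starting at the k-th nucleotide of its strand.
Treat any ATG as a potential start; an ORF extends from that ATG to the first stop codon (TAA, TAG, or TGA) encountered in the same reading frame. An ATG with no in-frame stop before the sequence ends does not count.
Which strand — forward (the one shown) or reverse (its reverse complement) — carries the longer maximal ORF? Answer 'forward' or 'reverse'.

forward

Reverse complement (5'→3'): GGATGTAACTGTCTATTTTAAGACGTATGGATGGCTTTCTACGCTGACCATGATATTGAACTAGAAGCTT
Frame +1: AAG CTT CTA GTT CAA TAT CAT GGT CAG CGT AGA AAG CCA TCC ATA CGT CTT AAA ATA GAC AGT TAC ATC — no ATG→stop ORF.
Frame +2: AGC TTC TAG TTC AAT ATC ATG GTC AGC GTA GAA AGC CAT CCA TAC GTC TTA AAA TAG ACA GTT ACA TCC — ATG at 20, stop TAG at 56 → 39 nt.
Frame +3: GCT TCT AGT TCA ATA TCA TGG TCA GCG TAG AAA GCC ATC CAT ACG TCT TAA AAT AGA CAG TTA CAT — no ATG→stop ORF.
Frame -1: GGA TGT AAC TGT CTA TTT TAA GAC GTA TGG ATG GCT TTC TAC GCT GAC CAT GAT ATT GAA CTA GAA GCT — no ATG→stop ORF.
Frame -2: GAT GTA ACT GTC TAT TTT AAG ACG TAT GGA TGG CTT TCT ACG CTG ACC ATG ATA TTG AAC TAG AAG CTT — ATG at 50, stop TAG at 62 → 15 nt.
Frame -3: ATG TAA CTG TCT ATT TTA AGA CGT ATG GAT GGC TTT CTA CGC TGA CCA TGA TAT TGA ACT AGA AGC — ATG at 3, stop TAA at 6 → 6 nt; ATG at 27, stop TGA at 45 → 21 nt.
Forward-strand max 39 nt; reverse-strand max 21 nt. The forward strand has the longer ORF.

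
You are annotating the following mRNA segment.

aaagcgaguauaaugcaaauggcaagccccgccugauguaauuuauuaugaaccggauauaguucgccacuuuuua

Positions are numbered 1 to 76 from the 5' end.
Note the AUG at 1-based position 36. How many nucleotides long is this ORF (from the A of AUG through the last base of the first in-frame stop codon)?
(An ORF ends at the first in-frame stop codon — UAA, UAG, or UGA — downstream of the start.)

Codons from position 36: AUG (36–38), UAA (39–41).
UAA is the first in-frame stop; ORF spans 36–41, 6 nucleotides.

6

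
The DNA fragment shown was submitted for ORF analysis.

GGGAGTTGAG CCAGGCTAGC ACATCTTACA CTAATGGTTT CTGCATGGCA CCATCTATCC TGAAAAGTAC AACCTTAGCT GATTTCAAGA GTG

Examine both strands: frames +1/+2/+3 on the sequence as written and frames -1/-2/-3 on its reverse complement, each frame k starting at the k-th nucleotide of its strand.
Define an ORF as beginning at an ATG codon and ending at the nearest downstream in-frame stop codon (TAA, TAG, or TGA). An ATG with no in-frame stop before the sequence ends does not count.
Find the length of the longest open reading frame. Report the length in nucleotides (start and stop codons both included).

30

Reverse complement (5'→3'): CACTCTTGAAATCAGCTAAGGTTGTACTTTTCAGGATAGATGGTGCCATGCAGAAACCATTAGTGTAAGATGTGCTAGCCTGGCTCAACTCCC
Frame +1: GGG AGT TGA GCC AGG CTA GCA CAT CTT ACA CTA ATG GTT TCT GCA TGG CAC CAT CTA TCC TGA AAA GTA CAA CCT TAG CTG ATT TCA AGA GTG — ATG at 34, stop TGA at 61 → 30 nt.
Frame +2: GGA GTT GAG CCA GGC TAG CAC ATC TTA CAC TAA TGG TTT CTG CAT GGC ACC ATC TAT CCT GAA AAG TAC AAC CTT AGC TGA TTT CAA GAG — no ATG→stop ORF.
Frame +3: GAG TTG AGC CAG GCT AGC ACA TCT TAC ACT AAT GGT TTC TGC ATG GCA CCA TCT ATC CTG AAA AGT ACA ACC TTA GCT GAT TTC AAG AGT — no ATG→stop ORF.
Frame -1: CAC TCT TGA AAT CAG CTA AGG TTG TAC TTT TCA GGA TAG ATG GTG CCA TGC AGA AAC CAT TAG TGT AAG ATG TGC TAG CCT GGC TCA ACT CCC — ATG at 40, stop TAG at 61 → 24 nt; ATG at 70, stop TAG at 76 → 9 nt.
Frame -2: ACT CTT GAA ATC AGC TAA GGT TGT ACT TTT CAG GAT AGA TGG TGC CAT GCA GAA ACC ATT AGT GTA AGA TGT GCT AGC CTG GCT CAA CTC — no ATG→stop ORF.
Frame -3: CTC TTG AAA TCA GCT AAG GTT GTA CTT TTC AGG ATA GAT GGT GCC ATG CAG AAA CCA TTA GTG TAA GAT GTG CTA GCC TGG CTC AAC TCC — ATG at 48, stop TAA at 66 → 21 nt.
Longest: frame +1, positions 34–63, 30 nt = 10 codons = 9 aa. → 30 nucleotides.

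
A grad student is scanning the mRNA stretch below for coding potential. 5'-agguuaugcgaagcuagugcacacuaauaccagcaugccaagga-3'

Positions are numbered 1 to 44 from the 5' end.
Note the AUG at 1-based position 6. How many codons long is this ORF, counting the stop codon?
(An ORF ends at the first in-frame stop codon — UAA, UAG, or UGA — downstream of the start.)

4

Codons from position 6: AUG (6–8), CGA (9–11), AGC (12–14), UAG (15–17).
UAG is the first in-frame stop; that's 4 codons including the stop.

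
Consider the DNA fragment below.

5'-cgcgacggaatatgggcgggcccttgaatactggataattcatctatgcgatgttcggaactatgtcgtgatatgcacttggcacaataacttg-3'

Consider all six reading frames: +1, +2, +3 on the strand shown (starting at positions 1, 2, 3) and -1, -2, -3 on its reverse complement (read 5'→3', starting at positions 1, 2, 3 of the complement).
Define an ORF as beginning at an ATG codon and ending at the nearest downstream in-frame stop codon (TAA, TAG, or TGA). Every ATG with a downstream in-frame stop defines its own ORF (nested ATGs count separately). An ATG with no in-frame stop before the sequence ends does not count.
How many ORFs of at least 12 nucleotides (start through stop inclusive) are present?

4

Reverse complement (5'→3'): CAAGTTATTGTGCCAAGTGCATATCACGACATAGTTCCGAACATCGCATAGATGAATTATCCAGTATTCAAGGGCCCGCCCATATTCCGTCGCG
Frame +1: CGC GAC GGA ATA TGG GCG GGC CCT TGA ATA CTG GAT AAT TCA TCT ATG CGA TGT TCG GAA CTA TGT CGT GAT ATG CAC TTG GCA CAA TAA CTT — ATG at 46, stop TAA at 88 → 45 nt; ATG at 73, stop TAA at 88 → 18 nt.
Frame +2: GCG ACG GAA TAT GGG CGG GCC CTT GAA TAC TGG ATA ATT CAT CTA TGC GAT GTT CGG AAC TAT GTC GTG ATA TGC ACT TGG CAC AAT AAC TTG — no ATG→stop ORF.
Frame +3: CGA CGG AAT ATG GGC GGG CCC TTG AAT ACT GGA TAA TTC ATC TAT GCG ATG TTC GGA ACT ATG TCG TGA TAT GCA CTT GGC ACA ATA ACT — ATG at 12, stop TAA at 36 → 27 nt; ATG at 51, stop TGA at 69 → 21 nt; ATG at 63, stop TGA at 69 → 9 nt.
Frame -1: CAA GTT ATT GTG CCA AGT GCA TAT CAC GAC ATA GTT CCG AAC ATC GCA TAG ATG AAT TAT CCA GTA TTC AAG GGC CCG CCC ATA TTC CGT CGC — no ATG→stop ORF.
Frame -2: AAG TTA TTG TGC CAA GTG CAT ATC ACG ACA TAG TTC CGA ACA TCG CAT AGA TGA ATT ATC CAG TAT TCA AGG GCC CGC CCA TAT TCC GTC GCG — no ATG→stop ORF.
Frame -3: AGT TAT TGT GCC AAG TGC ATA TCA CGA CAT AGT TCC GAA CAT CGC ATA GAT GAA TTA TCC AGT ATT CAA GGG CCC GCC CAT ATT CCG TCG — no ATG→stop ORF.
ORFs ≥ 12 nucleotides: frame +1 46–90 (45 nucleotides), frame +1 73–90 (18 nucleotides), frame +3 12–38 (27 nucleotides), frame +3 51–71 (21 nucleotides). Count = 4.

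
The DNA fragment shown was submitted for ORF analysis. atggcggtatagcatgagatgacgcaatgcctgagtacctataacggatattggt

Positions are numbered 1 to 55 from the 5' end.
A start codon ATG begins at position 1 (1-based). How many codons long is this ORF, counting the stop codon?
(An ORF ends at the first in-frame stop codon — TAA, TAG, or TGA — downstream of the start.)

Codons from position 1: ATG (1–3), GCG (4–6), GTA (7–9), TAG (10–12).
TAG is the first in-frame stop; that's 4 codons including the stop.

4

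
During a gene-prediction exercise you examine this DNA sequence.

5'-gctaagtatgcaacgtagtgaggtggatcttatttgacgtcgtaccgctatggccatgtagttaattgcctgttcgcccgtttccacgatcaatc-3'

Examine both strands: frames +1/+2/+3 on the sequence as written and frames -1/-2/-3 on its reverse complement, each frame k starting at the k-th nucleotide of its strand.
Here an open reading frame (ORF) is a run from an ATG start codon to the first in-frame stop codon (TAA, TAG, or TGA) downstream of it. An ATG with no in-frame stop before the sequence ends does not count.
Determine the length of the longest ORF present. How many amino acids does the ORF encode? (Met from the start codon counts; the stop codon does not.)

Reverse complement (5'→3'): GATTGATCGTGGAAACGGGCGAACAGGCAATTAACTACATGGCCATAGCGGTACGACGTCAAATAAGATCCACCTCACTACGTTGCATACTTAGC
Frame +1: GCT AAG TAT GCA ACG TAG TGA GGT GGA TCT TAT TTG ACG TCG TAC CGC TAT GGC CAT GTA GTT AAT TGC CTG TTC GCC CGT TTC CAC GAT CAA — no ATG→stop ORF.
Frame +2: CTA AGT ATG CAA CGT AGT GAG GTG GAT CTT ATT TGA CGT CGT ACC GCT ATG GCC ATG TAG TTA ATT GCC TGT TCG CCC GTT TCC ACG ATC AAT — ATG at 8, stop TGA at 35 → 30 nt; ATG at 50, stop TAG at 59 → 12 nt; ATG at 56, stop TAG at 59 → 6 nt.
Frame +3: TAA GTA TGC AAC GTA GTG AGG TGG ATC TTA TTT GAC GTC GTA CCG CTA TGG CCA TGT AGT TAA TTG CCT GTT CGC CCG TTT CCA CGA TCA ATC — no ATG→stop ORF.
Frame -1: GAT TGA TCG TGG AAA CGG GCG AAC AGG CAA TTA ACT ACA TGG CCA TAG CGG TAC GAC GTC AAA TAA GAT CCA CCT CAC TAC GTT GCA TAC TTA — no ATG→stop ORF.
Frame -2: ATT GAT CGT GGA AAC GGG CGA ACA GGC AAT TAA CTA CAT GGC CAT AGC GGT ACG ACG TCA AAT AAG ATC CAC CTC ACT ACG TTG CAT ACT TAG — no ATG→stop ORF.
Frame -3: TTG ATC GTG GAA ACG GGC GAA CAG GCA ATT AAC TAC ATG GCC ATA GCG GTA CGA CGT CAA ATA AGA TCC ACC TCA CTA CGT TGC ATA CTT AGC — no ATG→stop ORF.
Longest: frame +2, positions 8–37, 30 nt = 10 codons = 9 aa. → 9 amino acids.

9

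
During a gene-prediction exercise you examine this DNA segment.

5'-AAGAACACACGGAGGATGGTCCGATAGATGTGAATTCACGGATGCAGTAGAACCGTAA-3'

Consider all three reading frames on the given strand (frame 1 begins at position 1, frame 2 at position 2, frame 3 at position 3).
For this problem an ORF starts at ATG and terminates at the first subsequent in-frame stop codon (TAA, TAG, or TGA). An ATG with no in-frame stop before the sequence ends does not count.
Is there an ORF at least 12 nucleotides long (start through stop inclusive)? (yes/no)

yes

Frame 1: AAG AAC ACA CGG AGG ATG GTC CGA TAG ATG TGA ATT CAC GGA TGC AGT AGA ACC GTA — ATG at 16, stop TAG at 25 → 12 nt; ATG at 28, stop TGA at 31 → 6 nt.
Frame 2: AGA ACA CAC GGA GGA TGG TCC GAT AGA TGT GAA TTC ACG GAT GCA GTA GAA CCG TAA — no ATG→stop ORF.
Frame 3: GAA CAC ACG GAG GAT GGT CCG ATA GAT GTG AAT TCA CGG ATG CAG TAG AAC CGT — ATG at 42, stop TAG at 48 → 9 nt.
Frame 1 has an ORF of 12 nucleotides (positions 16–27) ≥ 12, so yes.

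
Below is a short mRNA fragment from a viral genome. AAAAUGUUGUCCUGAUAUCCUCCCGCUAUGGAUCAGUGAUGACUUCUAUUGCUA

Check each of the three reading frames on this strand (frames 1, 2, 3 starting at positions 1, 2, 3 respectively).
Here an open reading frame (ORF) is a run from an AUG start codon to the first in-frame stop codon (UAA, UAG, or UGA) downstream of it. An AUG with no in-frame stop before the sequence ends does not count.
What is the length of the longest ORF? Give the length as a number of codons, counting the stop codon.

Frame 1: AAA AUG UUG UCC UGA UAU CCU CCC GCU AUG GAU CAG UGA UGA CUU CUA UUG CUA — AUG at 4, stop UGA at 13 → 12 nt; AUG at 28, stop UGA at 37 → 12 nt.
Frame 2: AAA UGU UGU CCU GAU AUC CUC CCG CUA UGG AUC AGU GAU GAC UUC UAU UGC — no AUG→stop ORF.
Frame 3: AAU GUU GUC CUG AUA UCC UCC CGC UAU GGA UCA GUG AUG ACU UCU AUU GCU — no AUG→stop ORF.
Longest: frame 1, positions 4–15, 12 nt = 4 codons = 3 aa. → 4 codons.

4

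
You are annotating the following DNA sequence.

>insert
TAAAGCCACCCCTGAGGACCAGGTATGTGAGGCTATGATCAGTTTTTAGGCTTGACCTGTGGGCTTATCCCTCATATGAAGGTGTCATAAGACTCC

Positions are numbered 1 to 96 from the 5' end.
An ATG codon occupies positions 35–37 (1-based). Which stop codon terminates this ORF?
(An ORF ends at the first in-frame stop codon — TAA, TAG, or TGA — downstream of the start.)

TAG

Codons from position 35: ATG (35–37), ATC (38–40), AGT (41–43), TTT (44–46), TAG (47–49).
The first in-frame stop codon is TAG.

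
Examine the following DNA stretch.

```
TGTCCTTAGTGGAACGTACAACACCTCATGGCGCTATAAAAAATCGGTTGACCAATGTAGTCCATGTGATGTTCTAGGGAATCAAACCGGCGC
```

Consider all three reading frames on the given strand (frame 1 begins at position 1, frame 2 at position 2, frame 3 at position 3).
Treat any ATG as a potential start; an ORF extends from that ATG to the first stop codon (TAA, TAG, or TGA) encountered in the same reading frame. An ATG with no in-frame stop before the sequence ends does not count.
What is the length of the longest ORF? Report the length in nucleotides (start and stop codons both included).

12

Frame 1: TGT CCT TAG TGG AAC GTA CAA CAC CTC ATG GCG CTA TAA AAA ATC GGT TGA CCA ATG TAG TCC ATG TGA TGT TCT AGG GAA TCA AAC CGG CGC — ATG at 28, stop TAA at 37 → 12 nt; ATG at 55, stop TAG at 58 → 6 nt; ATG at 64, stop TGA at 67 → 6 nt.
Frame 2: GTC CTT AGT GGA ACG TAC AAC ACC TCA TGG CGC TAT AAA AAA TCG GTT GAC CAA TGT AGT CCA TGT GAT GTT CTA GGG AAT CAA ACC GGC — no ATG→stop ORF.
Frame 3: TCC TTA GTG GAA CGT ACA ACA CCT CAT GGC GCT ATA AAA AAT CGG TTG ACC AAT GTA GTC CAT GTG ATG TTC TAG GGA ATC AAA CCG GCG — ATG at 69, stop TAG at 75 → 9 nt.
Longest: frame 1, positions 28–39, 12 nt = 4 codons = 3 aa. → 12 nucleotides.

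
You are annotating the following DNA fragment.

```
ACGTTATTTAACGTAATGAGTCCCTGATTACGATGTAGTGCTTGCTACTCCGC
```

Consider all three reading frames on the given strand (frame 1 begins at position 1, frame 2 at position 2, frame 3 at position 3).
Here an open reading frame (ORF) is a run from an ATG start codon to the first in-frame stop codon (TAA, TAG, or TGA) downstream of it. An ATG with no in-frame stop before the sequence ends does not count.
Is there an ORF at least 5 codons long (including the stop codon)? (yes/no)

no

Frame 1: ACG TTA TTT AAC GTA ATG AGT CCC TGA TTA CGA TGT AGT GCT TGC TAC TCC — ATG at 16, stop TGA at 25 → 12 nt.
Frame 2: CGT TAT TTA ACG TAA TGA GTC CCT GAT TAC GAT GTA GTG CTT GCT ACT CCG — no ATG→stop ORF.
Frame 3: GTT ATT TAA CGT AAT GAG TCC CTG ATT ACG ATG TAG TGC TTG CTA CTC CGC — ATG at 33, stop TAG at 36 → 6 nt.
Largest ORF found is 4 codons < 5, so no.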